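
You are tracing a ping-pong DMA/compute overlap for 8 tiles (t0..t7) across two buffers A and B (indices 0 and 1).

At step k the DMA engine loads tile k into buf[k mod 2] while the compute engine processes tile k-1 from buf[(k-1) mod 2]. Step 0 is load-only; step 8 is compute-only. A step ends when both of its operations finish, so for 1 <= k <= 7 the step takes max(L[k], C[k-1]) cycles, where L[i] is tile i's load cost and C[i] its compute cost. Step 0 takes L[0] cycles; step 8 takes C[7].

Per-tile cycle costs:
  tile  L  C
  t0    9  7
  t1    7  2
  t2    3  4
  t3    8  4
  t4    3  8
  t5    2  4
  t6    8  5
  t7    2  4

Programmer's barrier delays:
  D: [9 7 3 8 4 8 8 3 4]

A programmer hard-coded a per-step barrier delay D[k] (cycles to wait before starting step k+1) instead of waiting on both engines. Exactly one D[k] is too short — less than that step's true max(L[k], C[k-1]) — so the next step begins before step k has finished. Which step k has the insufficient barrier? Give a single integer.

[0] required=L[0]=9=9 vs D=9 ok
[1] required=max(L[1]=7,C[0]=7)=7 vs D=7 ok
[2] required=max(L[2]=3,C[1]=2)=3 vs D=3 ok
[3] required=max(L[3]=8,C[2]=4)=8 vs D=8 ok
[4] required=max(L[4]=3,C[3]=4)=4 vs D=4 ok
[5] required=max(L[5]=2,C[4]=8)=8 vs D=8 ok
[6] required=max(L[6]=8,C[5]=4)=8 vs D=8 ok
[7] required=max(L[7]=2,C[6]=5)=5 vs D=3 SHORT
[8] required=C[7]=4=4 vs D=4 ok

hazard at step 7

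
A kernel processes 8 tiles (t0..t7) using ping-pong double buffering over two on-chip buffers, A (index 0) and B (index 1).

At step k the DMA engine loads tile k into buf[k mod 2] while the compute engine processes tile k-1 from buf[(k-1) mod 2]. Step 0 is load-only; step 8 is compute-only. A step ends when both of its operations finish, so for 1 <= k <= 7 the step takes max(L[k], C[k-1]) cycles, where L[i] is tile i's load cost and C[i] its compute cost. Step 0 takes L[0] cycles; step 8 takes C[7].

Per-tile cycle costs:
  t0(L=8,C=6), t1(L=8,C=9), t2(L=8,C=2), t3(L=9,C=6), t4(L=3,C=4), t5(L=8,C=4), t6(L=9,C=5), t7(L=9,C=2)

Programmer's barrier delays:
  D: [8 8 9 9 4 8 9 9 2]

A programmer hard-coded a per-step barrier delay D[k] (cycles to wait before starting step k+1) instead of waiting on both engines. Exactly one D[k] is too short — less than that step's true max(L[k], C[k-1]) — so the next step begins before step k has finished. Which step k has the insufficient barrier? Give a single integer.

hazard at step 4

[0] required=L[0]=8=8 vs D=8 ok
[1] required=max(L[1]=8,C[0]=6)=8 vs D=8 ok
[2] required=max(L[2]=8,C[1]=9)=9 vs D=9 ok
[3] required=max(L[3]=9,C[2]=2)=9 vs D=9 ok
[4] required=max(L[4]=3,C[3]=6)=6 vs D=4 SHORT
[5] required=max(L[5]=8,C[4]=4)=8 vs D=8 ok
[6] required=max(L[6]=9,C[5]=4)=9 vs D=9 ok
[7] required=max(L[7]=9,C[6]=5)=9 vs D=9 ok
[8] required=C[7]=2=2 vs D=2 ok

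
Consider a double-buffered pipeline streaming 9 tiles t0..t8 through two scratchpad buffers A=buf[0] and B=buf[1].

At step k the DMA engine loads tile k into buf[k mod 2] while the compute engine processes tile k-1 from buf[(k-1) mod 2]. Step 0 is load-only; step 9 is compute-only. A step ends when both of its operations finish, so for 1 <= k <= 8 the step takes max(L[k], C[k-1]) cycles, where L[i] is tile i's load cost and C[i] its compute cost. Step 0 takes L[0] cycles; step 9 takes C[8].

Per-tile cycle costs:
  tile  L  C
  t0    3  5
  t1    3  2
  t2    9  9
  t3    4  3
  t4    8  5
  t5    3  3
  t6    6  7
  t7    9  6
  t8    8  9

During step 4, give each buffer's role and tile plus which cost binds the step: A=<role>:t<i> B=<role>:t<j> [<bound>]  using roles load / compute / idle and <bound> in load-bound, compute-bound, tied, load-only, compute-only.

step 0: L[0]=3 → dur=3, Σ=3 | A=load:t0 B=idle [load-only]
step 1: L[1]=3 C[0]=5 → dur=5, Σ=8 | A=compute:t0 B=load:t1 [compute-bound]
step 2: L[2]=9 C[1]=2 → dur=9, Σ=17 | A=load:t2 B=compute:t1 [load-bound]
step 3: L[3]=4 C[2]=9 → dur=9, Σ=26 | A=compute:t2 B=load:t3 [compute-bound]
step 4: L[4]=8 C[3]=3 → dur=8, Σ=34 | A=load:t4 B=compute:t3 [load-bound]
step 5: L[5]=3 C[4]=5 → dur=5, Σ=39 | A=compute:t4 B=load:t5 [compute-bound]
step 6: L[6]=6 C[5]=3 → dur=6, Σ=45 | A=load:t6 B=compute:t5 [load-bound]
step 7: L[7]=9 C[6]=7 → dur=9, Σ=54 | A=compute:t6 B=load:t7 [load-bound]
step 8: L[8]=8 C[7]=6 → dur=8, Σ=62 | A=load:t8 B=compute:t7 [load-bound]
step 9: C[8]=9 → dur=9, Σ=71 | A=compute:t8 B=idle [compute-only]

step 4: A=load:t4 B=compute:t3 [load-bound]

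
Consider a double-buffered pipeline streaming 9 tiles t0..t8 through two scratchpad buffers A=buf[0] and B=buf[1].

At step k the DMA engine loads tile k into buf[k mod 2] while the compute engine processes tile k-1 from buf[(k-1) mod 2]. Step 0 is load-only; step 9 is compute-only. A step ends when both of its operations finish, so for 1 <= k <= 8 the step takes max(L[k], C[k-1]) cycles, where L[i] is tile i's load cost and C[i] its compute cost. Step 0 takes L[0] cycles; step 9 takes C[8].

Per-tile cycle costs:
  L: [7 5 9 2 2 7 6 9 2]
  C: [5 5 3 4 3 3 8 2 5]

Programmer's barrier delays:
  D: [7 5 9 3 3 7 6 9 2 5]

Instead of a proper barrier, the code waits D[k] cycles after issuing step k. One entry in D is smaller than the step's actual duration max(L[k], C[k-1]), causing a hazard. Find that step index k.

[0] required=L[0]=7=7 vs D=7 ok
[1] required=max(L[1]=5,C[0]=5)=5 vs D=5 ok
[2] required=max(L[2]=9,C[1]=5)=9 vs D=9 ok
[3] required=max(L[3]=2,C[2]=3)=3 vs D=3 ok
[4] required=max(L[4]=2,C[3]=4)=4 vs D=3 SHORT
[5] required=max(L[5]=7,C[4]=3)=7 vs D=7 ok
[6] required=max(L[6]=6,C[5]=3)=6 vs D=6 ok
[7] required=max(L[7]=9,C[6]=8)=9 vs D=9 ok
[8] required=max(L[8]=2,C[7]=2)=2 vs D=2 ok
[9] required=C[8]=5=5 vs D=5 ok

hazard at step 4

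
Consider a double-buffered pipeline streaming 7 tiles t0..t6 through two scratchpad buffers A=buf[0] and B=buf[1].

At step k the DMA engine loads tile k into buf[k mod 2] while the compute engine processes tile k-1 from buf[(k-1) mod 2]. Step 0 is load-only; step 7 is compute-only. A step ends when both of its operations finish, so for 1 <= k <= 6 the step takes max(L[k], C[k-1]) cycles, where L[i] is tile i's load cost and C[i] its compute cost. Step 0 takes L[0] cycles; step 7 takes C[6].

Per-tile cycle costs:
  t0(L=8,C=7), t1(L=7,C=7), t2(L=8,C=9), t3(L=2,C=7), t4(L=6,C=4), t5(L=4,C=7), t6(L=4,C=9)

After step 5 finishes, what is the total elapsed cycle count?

end_cycle[5] = 43

[0] DMA t0→A (8c) ∥ CU idle ⇒ 8c, clock 8
[1] DMA t1→B (7c) ∥ CU A:t0 (7c) ⇒ 7c, clock 15
[2] DMA t2→A (8c) ∥ CU B:t1 (7c) ⇒ 8c, clock 23
[3] DMA t3→B (2c) ∥ CU A:t2 (9c) ⇒ 9c, clock 32
[4] DMA t4→A (6c) ∥ CU B:t3 (7c) ⇒ 7c, clock 39
[5] DMA t5→B (4c) ∥ CU A:t4 (4c) ⇒ 4c, clock 43
[6] DMA t6→A (4c) ∥ CU B:t5 (7c) ⇒ 7c, clock 50
[7] DMA idle ∥ CU A:t6 (9c) ⇒ 9c, clock 59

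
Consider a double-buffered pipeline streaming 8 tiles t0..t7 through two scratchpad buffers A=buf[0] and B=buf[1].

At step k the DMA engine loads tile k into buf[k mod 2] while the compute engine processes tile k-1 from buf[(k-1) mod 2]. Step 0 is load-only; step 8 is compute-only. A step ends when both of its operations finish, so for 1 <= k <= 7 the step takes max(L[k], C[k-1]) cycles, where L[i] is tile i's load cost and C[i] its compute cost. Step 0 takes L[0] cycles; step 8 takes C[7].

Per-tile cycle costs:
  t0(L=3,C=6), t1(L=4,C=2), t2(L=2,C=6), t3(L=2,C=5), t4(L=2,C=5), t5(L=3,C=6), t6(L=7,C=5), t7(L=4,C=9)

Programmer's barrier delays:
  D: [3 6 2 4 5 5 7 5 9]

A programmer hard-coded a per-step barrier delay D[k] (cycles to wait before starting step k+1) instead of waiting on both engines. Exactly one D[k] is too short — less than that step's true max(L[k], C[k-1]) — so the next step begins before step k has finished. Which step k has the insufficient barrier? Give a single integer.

hazard at step 3

step 0: need L[0]=3 = 3; D[0]=3 ok
step 1: need max(L[1]=4,C[0]=6) = 6; D[1]=6 ok
step 2: need max(L[2]=2,C[1]=2) = 2; D[2]=2 ok
step 3: need max(L[3]=2,C[2]=6) = 6; D[3]=4 SHORT
step 4: need max(L[4]=2,C[3]=5) = 5; D[4]=5 ok
step 5: need max(L[5]=3,C[4]=5) = 5; D[5]=5 ok
step 6: need max(L[6]=7,C[5]=6) = 7; D[6]=7 ok
step 7: need max(L[7]=4,C[6]=5) = 5; D[7]=5 ok
step 8: need C[7]=9 = 9; D[8]=9 ok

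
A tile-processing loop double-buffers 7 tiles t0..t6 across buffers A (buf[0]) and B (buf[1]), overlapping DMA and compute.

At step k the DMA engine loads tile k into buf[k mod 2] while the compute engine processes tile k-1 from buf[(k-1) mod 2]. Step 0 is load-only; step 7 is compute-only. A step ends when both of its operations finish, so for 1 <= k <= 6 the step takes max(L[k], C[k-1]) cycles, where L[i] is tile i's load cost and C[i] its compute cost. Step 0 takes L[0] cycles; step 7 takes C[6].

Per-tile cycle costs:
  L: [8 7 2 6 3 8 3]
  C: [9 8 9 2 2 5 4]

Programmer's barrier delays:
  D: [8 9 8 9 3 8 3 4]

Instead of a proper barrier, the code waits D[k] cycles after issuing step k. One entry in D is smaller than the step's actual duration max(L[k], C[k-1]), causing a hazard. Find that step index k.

step 0: need L[0]=8 = 8; D[0]=8 ok
step 1: need max(L[1]=7,C[0]=9) = 9; D[1]=9 ok
step 2: need max(L[2]=2,C[1]=8) = 8; D[2]=8 ok
step 3: need max(L[3]=6,C[2]=9) = 9; D[3]=9 ok
step 4: need max(L[4]=3,C[3]=2) = 3; D[4]=3 ok
step 5: need max(L[5]=8,C[4]=2) = 8; D[5]=8 ok
step 6: need max(L[6]=3,C[5]=5) = 5; D[6]=3 SHORT
step 7: need C[6]=4 = 4; D[7]=4 ok

hazard at step 6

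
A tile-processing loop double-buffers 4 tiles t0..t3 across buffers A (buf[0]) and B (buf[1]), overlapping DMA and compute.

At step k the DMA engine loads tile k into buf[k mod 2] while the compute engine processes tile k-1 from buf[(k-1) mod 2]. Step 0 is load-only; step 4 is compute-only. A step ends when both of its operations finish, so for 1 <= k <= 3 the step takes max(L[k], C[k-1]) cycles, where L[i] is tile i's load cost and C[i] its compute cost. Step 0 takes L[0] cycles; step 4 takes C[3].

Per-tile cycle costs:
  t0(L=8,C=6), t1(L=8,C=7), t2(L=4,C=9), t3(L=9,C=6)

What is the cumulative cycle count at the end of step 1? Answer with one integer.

end_cycle[1] = 16

[0] DMA t0→A (8c) ∥ CU idle ⇒ 8c, clock 8
[1] DMA t1→B (8c) ∥ CU A:t0 (6c) ⇒ 8c, clock 16
[2] DMA t2→A (4c) ∥ CU B:t1 (7c) ⇒ 7c, clock 23
[3] DMA t3→B (9c) ∥ CU A:t2 (9c) ⇒ 9c, clock 32
[4] DMA idle ∥ CU B:t3 (6c) ⇒ 6c, clock 38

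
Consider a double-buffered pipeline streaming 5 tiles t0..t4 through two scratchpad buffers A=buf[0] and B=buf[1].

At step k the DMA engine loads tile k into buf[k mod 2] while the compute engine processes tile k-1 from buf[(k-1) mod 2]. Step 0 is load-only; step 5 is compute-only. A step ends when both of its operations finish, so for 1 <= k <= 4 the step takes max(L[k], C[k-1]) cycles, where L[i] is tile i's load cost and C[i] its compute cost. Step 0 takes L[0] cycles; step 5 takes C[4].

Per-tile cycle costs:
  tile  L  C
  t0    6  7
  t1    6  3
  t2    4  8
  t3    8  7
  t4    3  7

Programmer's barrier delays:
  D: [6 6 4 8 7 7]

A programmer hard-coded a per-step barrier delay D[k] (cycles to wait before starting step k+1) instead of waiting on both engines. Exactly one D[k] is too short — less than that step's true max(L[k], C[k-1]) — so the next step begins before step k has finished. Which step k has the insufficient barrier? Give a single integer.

step 0: need L[0]=6 = 6; D[0]=6 ok
step 1: need max(L[1]=6,C[0]=7) = 7; D[1]=6 SHORT
step 2: need max(L[2]=4,C[1]=3) = 4; D[2]=4 ok
step 3: need max(L[3]=8,C[2]=8) = 8; D[3]=8 ok
step 4: need max(L[4]=3,C[3]=7) = 7; D[4]=7 ok
step 5: need C[4]=7 = 7; D[5]=7 ok

hazard at step 1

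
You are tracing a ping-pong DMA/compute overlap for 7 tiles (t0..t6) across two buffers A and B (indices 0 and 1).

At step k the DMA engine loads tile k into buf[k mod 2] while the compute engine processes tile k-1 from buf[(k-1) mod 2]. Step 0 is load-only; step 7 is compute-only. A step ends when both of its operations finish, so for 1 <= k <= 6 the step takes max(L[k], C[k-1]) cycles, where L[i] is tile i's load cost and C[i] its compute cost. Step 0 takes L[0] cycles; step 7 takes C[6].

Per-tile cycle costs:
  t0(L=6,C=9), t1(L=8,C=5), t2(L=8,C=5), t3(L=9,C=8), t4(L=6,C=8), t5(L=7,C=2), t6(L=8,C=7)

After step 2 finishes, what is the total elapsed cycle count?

end_cycle[2] = 23

[0] DMA t0→A (6c) ∥ CU idle ⇒ 6c, clock 6
[1] DMA t1→B (8c) ∥ CU A:t0 (9c) ⇒ 9c, clock 15
[2] DMA t2→A (8c) ∥ CU B:t1 (5c) ⇒ 8c, clock 23
[3] DMA t3→B (9c) ∥ CU A:t2 (5c) ⇒ 9c, clock 32
[4] DMA t4→A (6c) ∥ CU B:t3 (8c) ⇒ 8c, clock 40
[5] DMA t5→B (7c) ∥ CU A:t4 (8c) ⇒ 8c, clock 48
[6] DMA t6→A (8c) ∥ CU B:t5 (2c) ⇒ 8c, clock 56
[7] DMA idle ∥ CU A:t6 (7c) ⇒ 7c, clock 63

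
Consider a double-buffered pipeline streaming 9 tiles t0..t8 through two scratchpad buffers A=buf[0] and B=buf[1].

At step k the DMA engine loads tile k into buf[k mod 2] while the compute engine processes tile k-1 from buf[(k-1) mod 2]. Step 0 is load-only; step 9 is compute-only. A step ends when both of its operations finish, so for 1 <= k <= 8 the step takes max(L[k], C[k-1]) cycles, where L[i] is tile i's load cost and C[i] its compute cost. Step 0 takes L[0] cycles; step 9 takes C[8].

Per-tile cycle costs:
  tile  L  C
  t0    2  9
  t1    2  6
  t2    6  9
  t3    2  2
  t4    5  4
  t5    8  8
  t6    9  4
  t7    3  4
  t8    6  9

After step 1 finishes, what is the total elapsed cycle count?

end_cycle[1] = 11

step 0: L[0]=2 → dur=2, Σ=2 | A=load:t0 B=idle [load-only]
step 1: L[1]=2 C[0]=9 → dur=9, Σ=11 | A=compute:t0 B=load:t1 [compute-bound]
step 2: L[2]=6 C[1]=6 → dur=6, Σ=17 | A=load:t2 B=compute:t1 [tied]
step 3: L[3]=2 C[2]=9 → dur=9, Σ=26 | A=compute:t2 B=load:t3 [compute-bound]
step 4: L[4]=5 C[3]=2 → dur=5, Σ=31 | A=load:t4 B=compute:t3 [load-bound]
step 5: L[5]=8 C[4]=4 → dur=8, Σ=39 | A=compute:t4 B=load:t5 [load-bound]
step 6: L[6]=9 C[5]=8 → dur=9, Σ=48 | A=load:t6 B=compute:t5 [load-bound]
step 7: L[7]=3 C[6]=4 → dur=4, Σ=52 | A=compute:t6 B=load:t7 [compute-bound]
step 8: L[8]=6 C[7]=4 → dur=6, Σ=58 | A=load:t8 B=compute:t7 [load-bound]
step 9: C[8]=9 → dur=9, Σ=67 | A=compute:t8 B=idle [compute-only]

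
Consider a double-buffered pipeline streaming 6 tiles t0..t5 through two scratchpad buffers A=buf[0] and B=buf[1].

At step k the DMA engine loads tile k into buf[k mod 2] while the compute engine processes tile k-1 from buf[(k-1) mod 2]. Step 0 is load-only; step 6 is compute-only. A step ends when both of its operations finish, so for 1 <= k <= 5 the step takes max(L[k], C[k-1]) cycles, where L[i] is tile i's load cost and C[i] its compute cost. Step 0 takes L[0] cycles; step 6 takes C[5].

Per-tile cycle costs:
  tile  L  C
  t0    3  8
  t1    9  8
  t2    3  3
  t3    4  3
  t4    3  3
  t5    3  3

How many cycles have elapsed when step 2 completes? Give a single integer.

end_cycle[2] = 20

  0. 3=3c; end=3; A:t0 B:-
  1. max(9,8)=9c; end=12; A:t0 B:t1
  2. max(3,8)=8c; end=20; A:t2 B:t1
  3. max(4,3)=4c; end=24; A:t2 B:t3
  4. max(3,3)=3c; end=27; A:t4 B:t3
  5. max(3,3)=3c; end=30; A:t4 B:t5
  6. 3=3c; end=33; A:t4 B:t5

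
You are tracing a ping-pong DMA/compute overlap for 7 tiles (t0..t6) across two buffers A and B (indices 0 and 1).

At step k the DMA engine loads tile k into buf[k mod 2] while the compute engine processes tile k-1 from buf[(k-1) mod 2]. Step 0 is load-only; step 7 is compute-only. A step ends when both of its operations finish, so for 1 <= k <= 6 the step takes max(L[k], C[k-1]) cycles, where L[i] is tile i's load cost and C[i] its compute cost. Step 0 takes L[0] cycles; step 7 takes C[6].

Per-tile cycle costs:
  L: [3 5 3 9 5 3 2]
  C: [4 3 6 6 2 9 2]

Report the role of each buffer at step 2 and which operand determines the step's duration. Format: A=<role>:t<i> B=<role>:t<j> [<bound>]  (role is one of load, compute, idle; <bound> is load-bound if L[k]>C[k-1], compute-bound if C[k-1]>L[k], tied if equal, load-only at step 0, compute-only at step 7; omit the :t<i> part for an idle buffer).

[0] DMA t0→A (3c) ∥ CU idle ⇒ 3c, clock 3
[1] DMA t1→B (5c) ∥ CU A:t0 (4c) ⇒ 5c, clock 8
[2] DMA t2→A (3c) ∥ CU B:t1 (3c) ⇒ 3c, clock 11
[3] DMA t3→B (9c) ∥ CU A:t2 (6c) ⇒ 9c, clock 20
[4] DMA t4→A (5c) ∥ CU B:t3 (6c) ⇒ 6c, clock 26
[5] DMA t5→B (3c) ∥ CU A:t4 (2c) ⇒ 3c, clock 29
[6] DMA t6→A (2c) ∥ CU B:t5 (9c) ⇒ 9c, clock 38
[7] DMA idle ∥ CU A:t6 (2c) ⇒ 2c, clock 40

step 2: A=load:t2 B=compute:t1 [tied]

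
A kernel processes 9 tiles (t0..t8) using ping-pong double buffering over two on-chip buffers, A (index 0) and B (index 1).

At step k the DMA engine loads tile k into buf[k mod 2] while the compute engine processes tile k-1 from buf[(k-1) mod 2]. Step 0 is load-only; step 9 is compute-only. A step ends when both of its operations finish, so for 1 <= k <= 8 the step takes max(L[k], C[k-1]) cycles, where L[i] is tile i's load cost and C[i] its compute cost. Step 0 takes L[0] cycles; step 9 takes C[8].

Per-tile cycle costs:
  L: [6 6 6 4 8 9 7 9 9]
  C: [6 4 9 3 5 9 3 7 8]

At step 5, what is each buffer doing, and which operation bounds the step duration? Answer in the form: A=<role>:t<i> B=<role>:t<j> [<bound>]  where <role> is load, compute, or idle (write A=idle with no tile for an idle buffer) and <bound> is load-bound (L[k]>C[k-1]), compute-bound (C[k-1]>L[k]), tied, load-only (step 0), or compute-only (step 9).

step 5: A=compute:t4 B=load:t5 [load-bound]

[0] DMA t0→A (6c) ∥ CU idle ⇒ 6c, clock 6
[1] DMA t1→B (6c) ∥ CU A:t0 (6c) ⇒ 6c, clock 12
[2] DMA t2→A (6c) ∥ CU B:t1 (4c) ⇒ 6c, clock 18
[3] DMA t3→B (4c) ∥ CU A:t2 (9c) ⇒ 9c, clock 27
[4] DMA t4→A (8c) ∥ CU B:t3 (3c) ⇒ 8c, clock 35
[5] DMA t5→B (9c) ∥ CU A:t4 (5c) ⇒ 9c, clock 44
[6] DMA t6→A (7c) ∥ CU B:t5 (9c) ⇒ 9c, clock 53
[7] DMA t7→B (9c) ∥ CU A:t6 (3c) ⇒ 9c, clock 62
[8] DMA t8→A (9c) ∥ CU B:t7 (7c) ⇒ 9c, clock 71
[9] DMA idle ∥ CU A:t8 (8c) ⇒ 8c, clock 79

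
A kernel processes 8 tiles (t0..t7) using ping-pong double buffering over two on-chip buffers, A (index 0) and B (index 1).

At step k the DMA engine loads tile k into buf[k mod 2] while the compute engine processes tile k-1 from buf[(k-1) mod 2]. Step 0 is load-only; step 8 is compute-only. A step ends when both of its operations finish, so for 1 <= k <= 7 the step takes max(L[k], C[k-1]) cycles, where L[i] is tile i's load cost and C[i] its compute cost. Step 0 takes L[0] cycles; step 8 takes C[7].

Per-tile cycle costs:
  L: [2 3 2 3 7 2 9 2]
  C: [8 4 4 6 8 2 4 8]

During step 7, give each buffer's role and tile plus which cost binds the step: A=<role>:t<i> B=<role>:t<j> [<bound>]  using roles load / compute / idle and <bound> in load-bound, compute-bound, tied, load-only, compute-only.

step 7: A=compute:t6 B=load:t7 [compute-bound]

step 0: L[0]=2 → dur=2, Σ=2 | A=load:t0 B=idle [load-only]
step 1: L[1]=3 C[0]=8 → dur=8, Σ=10 | A=compute:t0 B=load:t1 [compute-bound]
step 2: L[2]=2 C[1]=4 → dur=4, Σ=14 | A=load:t2 B=compute:t1 [compute-bound]
step 3: L[3]=3 C[2]=4 → dur=4, Σ=18 | A=compute:t2 B=load:t3 [compute-bound]
step 4: L[4]=7 C[3]=6 → dur=7, Σ=25 | A=load:t4 B=compute:t3 [load-bound]
step 5: L[5]=2 C[4]=8 → dur=8, Σ=33 | A=compute:t4 B=load:t5 [compute-bound]
step 6: L[6]=9 C[5]=2 → dur=9, Σ=42 | A=load:t6 B=compute:t5 [load-bound]
step 7: L[7]=2 C[6]=4 → dur=4, Σ=46 | A=compute:t6 B=load:t7 [compute-bound]
step 8: C[7]=8 → dur=8, Σ=54 | A=idle B=compute:t7 [compute-only]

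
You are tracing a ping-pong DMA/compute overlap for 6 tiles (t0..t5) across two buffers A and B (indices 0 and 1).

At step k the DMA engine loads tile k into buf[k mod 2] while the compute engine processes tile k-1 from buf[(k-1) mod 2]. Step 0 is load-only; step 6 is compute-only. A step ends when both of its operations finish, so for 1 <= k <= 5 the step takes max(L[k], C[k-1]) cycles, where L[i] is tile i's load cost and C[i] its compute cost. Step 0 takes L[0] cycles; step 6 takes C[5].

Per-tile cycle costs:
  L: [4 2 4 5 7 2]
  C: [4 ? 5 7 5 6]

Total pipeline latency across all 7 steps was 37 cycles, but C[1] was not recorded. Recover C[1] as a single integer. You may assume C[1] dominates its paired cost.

step 0 = dur = L[0]=4 = 4
step 1 = dur = max(L[1]=2, C[0]=4) = 4
step 2 = dur = max(L[2]=4, C[1]=?) = C[1]  (unknown; binding)
step 3 = dur = max(L[3]=5, C[2]=5) = 5
step 4 = dur = max(L[4]=7, C[3]=7) = 7
step 5 = dur = max(L[5]=2, C[4]=5) = 5
step 6 = dur = C[5]=6 = 6
sum of known step durations = 31
dur[2] = total - known = 37 - 31 = 6
C[1] is the binding max in step 2, so C[1] = dur[2] = 6

C[1] = 6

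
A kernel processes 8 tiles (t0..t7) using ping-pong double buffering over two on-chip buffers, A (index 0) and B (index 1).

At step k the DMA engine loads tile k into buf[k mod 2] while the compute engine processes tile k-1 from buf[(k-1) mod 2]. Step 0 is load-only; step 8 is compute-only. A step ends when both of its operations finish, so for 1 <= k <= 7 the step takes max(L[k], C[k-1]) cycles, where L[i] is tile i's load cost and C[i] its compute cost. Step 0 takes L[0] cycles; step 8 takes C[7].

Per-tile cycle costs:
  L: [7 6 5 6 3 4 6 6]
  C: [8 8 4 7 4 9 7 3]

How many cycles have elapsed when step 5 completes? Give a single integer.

k=0 load=t0/7c comp=- wait=7 total=7
k=1 load=t1/6c comp=t0/8c wait=8 total=15
k=2 load=t2/5c comp=t1/8c wait=8 total=23
k=3 load=t3/6c comp=t2/4c wait=6 total=29
k=4 load=t4/3c comp=t3/7c wait=7 total=36
k=5 load=t5/4c comp=t4/4c wait=4 total=40
k=6 load=t6/6c comp=t5/9c wait=9 total=49
k=7 load=t7/6c comp=t6/7c wait=7 total=56
k=8 load=- comp=t7/3c wait=3 total=59

end_cycle[5] = 40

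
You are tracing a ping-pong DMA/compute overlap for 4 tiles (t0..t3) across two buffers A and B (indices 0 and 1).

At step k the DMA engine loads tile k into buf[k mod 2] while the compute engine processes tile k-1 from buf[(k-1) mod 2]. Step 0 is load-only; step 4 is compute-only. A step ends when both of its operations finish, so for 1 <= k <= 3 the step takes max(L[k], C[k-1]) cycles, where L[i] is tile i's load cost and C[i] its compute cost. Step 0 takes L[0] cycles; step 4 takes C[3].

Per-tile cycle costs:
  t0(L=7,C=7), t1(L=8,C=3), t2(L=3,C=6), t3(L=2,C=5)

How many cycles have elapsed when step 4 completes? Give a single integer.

end_cycle[4] = 29

k=0 load=t0/7c comp=- wait=7 total=7
k=1 load=t1/8c comp=t0/7c wait=8 total=15
k=2 load=t2/3c comp=t1/3c wait=3 total=18
k=3 load=t3/2c comp=t2/6c wait=6 total=24
k=4 load=- comp=t3/5c wait=5 total=29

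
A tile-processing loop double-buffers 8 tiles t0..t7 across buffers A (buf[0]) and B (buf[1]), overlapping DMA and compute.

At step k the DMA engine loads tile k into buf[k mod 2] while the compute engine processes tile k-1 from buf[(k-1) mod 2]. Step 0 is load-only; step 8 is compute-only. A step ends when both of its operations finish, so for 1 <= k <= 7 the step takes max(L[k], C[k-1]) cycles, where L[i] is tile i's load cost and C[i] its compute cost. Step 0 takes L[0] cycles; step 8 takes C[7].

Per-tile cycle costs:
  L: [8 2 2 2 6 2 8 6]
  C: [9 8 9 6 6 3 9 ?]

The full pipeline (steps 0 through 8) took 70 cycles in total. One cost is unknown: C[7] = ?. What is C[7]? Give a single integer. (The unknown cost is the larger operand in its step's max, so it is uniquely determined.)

C[7] = 7

step 0: dur = L[0]=8 = 8
step 1: dur = max(L[1]=2, C[0]=9) = 9
step 2: dur = max(L[2]=2, C[1]=8) = 8
step 3: dur = max(L[3]=2, C[2]=9) = 9
step 4: dur = max(L[4]=6, C[3]=6) = 6
step 5: dur = max(L[5]=2, C[4]=6) = 6
step 6: dur = max(L[6]=8, C[5]=3) = 8
step 7: dur = max(L[7]=6, C[6]=9) = 9
step 8: dur = C[7]=? = C[7]  (unknown; binding)
sum of known step durations = 63
dur[8] = total - known = 70 - 63 = 7
C[7] is the binding max in step 8, so C[7] = dur[8] = 7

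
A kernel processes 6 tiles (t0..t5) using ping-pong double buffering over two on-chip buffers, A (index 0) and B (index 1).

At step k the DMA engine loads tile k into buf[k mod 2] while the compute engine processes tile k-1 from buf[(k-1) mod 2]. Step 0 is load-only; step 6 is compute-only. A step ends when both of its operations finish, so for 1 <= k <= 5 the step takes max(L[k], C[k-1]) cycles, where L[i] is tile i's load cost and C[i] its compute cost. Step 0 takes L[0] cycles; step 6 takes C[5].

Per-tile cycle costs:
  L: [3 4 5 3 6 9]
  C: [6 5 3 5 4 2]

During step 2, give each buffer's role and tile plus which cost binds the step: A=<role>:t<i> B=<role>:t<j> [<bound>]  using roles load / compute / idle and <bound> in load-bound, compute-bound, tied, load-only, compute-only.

step 2: A=load:t2 B=compute:t1 [tied]

  0. 3=3c; end=3; A:t0 B:-
  1. max(4,6)=6c; end=9; A:t0 B:t1
  2. max(5,5)=5c; end=14; A:t2 B:t1
  3. max(3,3)=3c; end=17; A:t2 B:t3
  4. max(6,5)=6c; end=23; A:t4 B:t3
  5. max(9,4)=9c; end=32; A:t4 B:t5
  6. 2=2c; end=34; A:t4 B:t5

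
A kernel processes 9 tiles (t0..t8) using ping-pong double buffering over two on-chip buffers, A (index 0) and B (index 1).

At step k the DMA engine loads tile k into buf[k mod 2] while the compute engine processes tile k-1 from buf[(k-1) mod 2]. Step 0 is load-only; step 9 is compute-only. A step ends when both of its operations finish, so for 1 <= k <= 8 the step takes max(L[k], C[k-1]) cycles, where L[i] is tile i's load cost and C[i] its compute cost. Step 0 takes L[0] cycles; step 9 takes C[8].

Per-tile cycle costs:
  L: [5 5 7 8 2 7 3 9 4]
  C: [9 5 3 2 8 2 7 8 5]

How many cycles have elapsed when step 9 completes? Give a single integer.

step 0: L[0]=5 → dur=5, Σ=5 | A=load:t0 B=idle [load-only]
step 1: L[1]=5 C[0]=9 → dur=9, Σ=14 | A=compute:t0 B=load:t1 [compute-bound]
step 2: L[2]=7 C[1]=5 → dur=7, Σ=21 | A=load:t2 B=compute:t1 [load-bound]
step 3: L[3]=8 C[2]=3 → dur=8, Σ=29 | A=compute:t2 B=load:t3 [load-bound]
step 4: L[4]=2 C[3]=2 → dur=2, Σ=31 | A=load:t4 B=compute:t3 [tied]
step 5: L[5]=7 C[4]=8 → dur=8, Σ=39 | A=compute:t4 B=load:t5 [compute-bound]
step 6: L[6]=3 C[5]=2 → dur=3, Σ=42 | A=load:t6 B=compute:t5 [load-bound]
step 7: L[7]=9 C[6]=7 → dur=9, Σ=51 | A=compute:t6 B=load:t7 [load-bound]
step 8: L[8]=4 C[7]=8 → dur=8, Σ=59 | A=load:t8 B=compute:t7 [compute-bound]
step 9: C[8]=5 → dur=5, Σ=64 | A=compute:t8 B=idle [compute-only]

end_cycle[9] = 64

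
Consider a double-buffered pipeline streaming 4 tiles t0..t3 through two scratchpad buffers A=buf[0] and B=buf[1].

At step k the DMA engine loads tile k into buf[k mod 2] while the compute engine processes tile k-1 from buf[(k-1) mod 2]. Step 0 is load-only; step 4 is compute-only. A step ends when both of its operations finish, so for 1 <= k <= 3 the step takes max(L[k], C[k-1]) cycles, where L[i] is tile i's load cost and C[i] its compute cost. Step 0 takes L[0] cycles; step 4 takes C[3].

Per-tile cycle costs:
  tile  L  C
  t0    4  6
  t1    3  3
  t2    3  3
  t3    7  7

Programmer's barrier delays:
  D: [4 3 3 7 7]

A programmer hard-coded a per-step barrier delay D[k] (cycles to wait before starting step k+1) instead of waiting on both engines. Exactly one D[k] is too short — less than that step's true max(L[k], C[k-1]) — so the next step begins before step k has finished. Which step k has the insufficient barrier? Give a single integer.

hazard at step 1

step 0: need L[0]=4 = 4; D[0]=4 ok
step 1: need max(L[1]=3,C[0]=6) = 6; D[1]=3 SHORT
step 2: need max(L[2]=3,C[1]=3) = 3; D[2]=3 ok
step 3: need max(L[3]=7,C[2]=3) = 7; D[3]=7 ok
step 4: need C[3]=7 = 7; D[4]=7 ok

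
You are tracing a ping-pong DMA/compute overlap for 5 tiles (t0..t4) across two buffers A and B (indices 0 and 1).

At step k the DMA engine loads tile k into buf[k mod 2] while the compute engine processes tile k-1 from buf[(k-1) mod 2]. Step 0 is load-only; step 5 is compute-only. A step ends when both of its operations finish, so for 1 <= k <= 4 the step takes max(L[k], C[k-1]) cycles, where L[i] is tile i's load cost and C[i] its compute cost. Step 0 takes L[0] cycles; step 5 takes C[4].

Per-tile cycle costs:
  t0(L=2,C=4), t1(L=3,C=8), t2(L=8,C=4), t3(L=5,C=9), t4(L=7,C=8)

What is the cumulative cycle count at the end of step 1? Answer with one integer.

end_cycle[1] = 6

k=0 load=t0/2c comp=- wait=2 total=2
k=1 load=t1/3c comp=t0/4c wait=4 total=6
k=2 load=t2/8c comp=t1/8c wait=8 total=14
k=3 load=t3/5c comp=t2/4c wait=5 total=19
k=4 load=t4/7c comp=t3/9c wait=9 total=28
k=5 load=- comp=t4/8c wait=8 total=36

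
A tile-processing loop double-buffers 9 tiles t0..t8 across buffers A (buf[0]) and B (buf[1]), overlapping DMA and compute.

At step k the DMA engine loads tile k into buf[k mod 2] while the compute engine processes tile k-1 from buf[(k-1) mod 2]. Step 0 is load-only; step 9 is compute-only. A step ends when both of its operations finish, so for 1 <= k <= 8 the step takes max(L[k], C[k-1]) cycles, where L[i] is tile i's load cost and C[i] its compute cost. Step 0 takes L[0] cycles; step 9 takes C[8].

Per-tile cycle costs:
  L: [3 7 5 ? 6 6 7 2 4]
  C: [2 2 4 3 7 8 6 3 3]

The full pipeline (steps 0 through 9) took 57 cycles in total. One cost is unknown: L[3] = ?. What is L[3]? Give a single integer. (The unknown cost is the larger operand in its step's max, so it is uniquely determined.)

step 0 → dur = L[0]=3 = 3
step 1 → dur = max(L[1]=7, C[0]=2) = 7
step 2 → dur = max(L[2]=5, C[1]=2) = 5
step 3 → dur = max(L[3]=?, C[2]=4) = L[3]  (unknown; binding)
step 4 → dur = max(L[4]=6, C[3]=3) = 6
step 5 → dur = max(L[5]=6, C[4]=7) = 7
step 6 → dur = max(L[6]=7, C[5]=8) = 8
step 7 → dur = max(L[7]=2, C[6]=6) = 6
step 8 → dur = max(L[8]=4, C[7]=3) = 4
step 9 → dur = C[8]=3 = 3
sum of known step durations = 49
dur[3] = total - known = 57 - 49 = 8
L[3] is the binding max in step 3, so L[3] = dur[3] = 8

L[3] = 8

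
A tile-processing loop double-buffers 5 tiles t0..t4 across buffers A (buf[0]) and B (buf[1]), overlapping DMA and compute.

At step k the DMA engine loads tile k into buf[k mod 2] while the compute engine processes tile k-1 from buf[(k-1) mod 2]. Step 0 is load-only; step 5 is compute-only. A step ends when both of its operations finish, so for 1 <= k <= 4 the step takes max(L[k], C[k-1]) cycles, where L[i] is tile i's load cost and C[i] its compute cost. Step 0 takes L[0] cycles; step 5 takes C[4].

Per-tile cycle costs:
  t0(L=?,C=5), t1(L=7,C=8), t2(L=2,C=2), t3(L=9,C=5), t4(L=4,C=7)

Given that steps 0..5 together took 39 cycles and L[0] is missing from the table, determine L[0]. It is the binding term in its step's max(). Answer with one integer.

step 0 = dur = L[0]=? = L[0]  (unknown; binding)
step 1 = dur = max(L[1]=7, C[0]=5) = 7
step 2 = dur = max(L[2]=2, C[1]=8) = 8
step 3 = dur = max(L[3]=9, C[2]=2) = 9
step 4 = dur = max(L[4]=4, C[3]=5) = 5
step 5 = dur = C[4]=7 = 7
sum of known step durations = 36
dur[0] = total - known = 39 - 36 = 3
L[0] is the binding max in step 0, so L[0] = dur[0] = 3

L[0] = 3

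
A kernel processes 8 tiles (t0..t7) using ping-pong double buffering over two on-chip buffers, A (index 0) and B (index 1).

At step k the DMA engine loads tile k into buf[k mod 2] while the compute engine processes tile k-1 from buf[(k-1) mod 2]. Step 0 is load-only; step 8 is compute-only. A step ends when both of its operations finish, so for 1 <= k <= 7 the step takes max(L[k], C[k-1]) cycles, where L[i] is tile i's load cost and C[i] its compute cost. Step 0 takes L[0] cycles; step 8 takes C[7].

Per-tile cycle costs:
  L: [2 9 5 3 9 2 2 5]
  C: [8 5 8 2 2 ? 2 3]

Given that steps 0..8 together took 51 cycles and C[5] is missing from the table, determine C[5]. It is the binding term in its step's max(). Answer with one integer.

C[5] = 8

step 0: dur = L[0]=2 = 2
step 1: dur = max(L[1]=9, C[0]=8) = 9
step 2: dur = max(L[2]=5, C[1]=5) = 5
step 3: dur = max(L[3]=3, C[2]=8) = 8
step 4: dur = max(L[4]=9, C[3]=2) = 9
step 5: dur = max(L[5]=2, C[4]=2) = 2
step 6: dur = max(L[6]=2, C[5]=?) = C[5]  (unknown; binding)
step 7: dur = max(L[7]=5, C[6]=2) = 5
step 8: dur = C[7]=3 = 3
sum of known step durations = 43
dur[6] = total - known = 51 - 43 = 8
C[5] is the binding max in step 6, so C[5] = dur[6] = 8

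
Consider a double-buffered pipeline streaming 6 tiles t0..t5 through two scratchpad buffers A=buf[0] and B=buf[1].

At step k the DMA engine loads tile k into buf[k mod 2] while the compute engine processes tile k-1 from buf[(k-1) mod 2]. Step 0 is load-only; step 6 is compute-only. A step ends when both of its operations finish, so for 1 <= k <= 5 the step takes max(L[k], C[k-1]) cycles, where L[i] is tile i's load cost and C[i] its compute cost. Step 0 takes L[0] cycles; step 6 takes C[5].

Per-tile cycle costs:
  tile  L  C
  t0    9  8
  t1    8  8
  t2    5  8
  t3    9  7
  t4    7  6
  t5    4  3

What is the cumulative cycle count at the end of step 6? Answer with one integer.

k=0 load=t0/9c comp=- wait=9 total=9
k=1 load=t1/8c comp=t0/8c wait=8 total=17
k=2 load=t2/5c comp=t1/8c wait=8 total=25
k=3 load=t3/9c comp=t2/8c wait=9 total=34
k=4 load=t4/7c comp=t3/7c wait=7 total=41
k=5 load=t5/4c comp=t4/6c wait=6 total=47
k=6 load=- comp=t5/3c wait=3 total=50

end_cycle[6] = 50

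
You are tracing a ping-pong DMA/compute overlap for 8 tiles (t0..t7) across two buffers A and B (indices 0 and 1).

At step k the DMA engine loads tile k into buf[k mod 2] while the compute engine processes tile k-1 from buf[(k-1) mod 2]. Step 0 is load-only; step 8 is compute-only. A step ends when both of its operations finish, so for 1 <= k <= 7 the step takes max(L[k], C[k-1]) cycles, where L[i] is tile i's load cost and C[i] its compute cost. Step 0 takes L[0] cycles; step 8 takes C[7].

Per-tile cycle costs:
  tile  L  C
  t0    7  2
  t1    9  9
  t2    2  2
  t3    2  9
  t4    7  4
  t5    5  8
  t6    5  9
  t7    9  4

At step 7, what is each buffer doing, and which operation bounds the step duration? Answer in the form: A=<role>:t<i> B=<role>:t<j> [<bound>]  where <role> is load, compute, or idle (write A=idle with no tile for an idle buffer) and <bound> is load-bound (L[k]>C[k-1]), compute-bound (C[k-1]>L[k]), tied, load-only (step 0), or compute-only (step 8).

step 7: A=compute:t6 B=load:t7 [tied]

[0] DMA t0→A (7c) ∥ CU idle ⇒ 7c, clock 7
[1] DMA t1→B (9c) ∥ CU A:t0 (2c) ⇒ 9c, clock 16
[2] DMA t2→A (2c) ∥ CU B:t1 (9c) ⇒ 9c, clock 25
[3] DMA t3→B (2c) ∥ CU A:t2 (2c) ⇒ 2c, clock 27
[4] DMA t4→A (7c) ∥ CU B:t3 (9c) ⇒ 9c, clock 36
[5] DMA t5→B (5c) ∥ CU A:t4 (4c) ⇒ 5c, clock 41
[6] DMA t6→A (5c) ∥ CU B:t5 (8c) ⇒ 8c, clock 49
[7] DMA t7→B (9c) ∥ CU A:t6 (9c) ⇒ 9c, clock 58
[8] DMA idle ∥ CU B:t7 (4c) ⇒ 4c, clock 62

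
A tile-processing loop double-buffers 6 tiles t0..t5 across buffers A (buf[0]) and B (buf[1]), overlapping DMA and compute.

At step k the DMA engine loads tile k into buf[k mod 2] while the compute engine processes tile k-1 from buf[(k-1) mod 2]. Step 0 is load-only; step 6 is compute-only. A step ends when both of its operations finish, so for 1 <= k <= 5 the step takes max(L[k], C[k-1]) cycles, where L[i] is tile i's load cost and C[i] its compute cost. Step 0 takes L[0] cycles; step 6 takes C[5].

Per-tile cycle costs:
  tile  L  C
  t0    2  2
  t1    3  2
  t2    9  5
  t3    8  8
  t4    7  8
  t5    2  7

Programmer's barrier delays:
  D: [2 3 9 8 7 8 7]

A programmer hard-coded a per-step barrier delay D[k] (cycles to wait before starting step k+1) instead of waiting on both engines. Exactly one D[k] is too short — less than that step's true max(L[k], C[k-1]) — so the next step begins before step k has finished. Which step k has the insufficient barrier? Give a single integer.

step 0: need L[0]=2 = 2; D[0]=2 ok
step 1: need max(L[1]=3,C[0]=2) = 3; D[1]=3 ok
step 2: need max(L[2]=9,C[1]=2) = 9; D[2]=9 ok
step 3: need max(L[3]=8,C[2]=5) = 8; D[3]=8 ok
step 4: need max(L[4]=7,C[3]=8) = 8; D[4]=7 SHORT
step 5: need max(L[5]=2,C[4]=8) = 8; D[5]=8 ok
step 6: need C[5]=7 = 7; D[6]=7 ok

hazard at step 4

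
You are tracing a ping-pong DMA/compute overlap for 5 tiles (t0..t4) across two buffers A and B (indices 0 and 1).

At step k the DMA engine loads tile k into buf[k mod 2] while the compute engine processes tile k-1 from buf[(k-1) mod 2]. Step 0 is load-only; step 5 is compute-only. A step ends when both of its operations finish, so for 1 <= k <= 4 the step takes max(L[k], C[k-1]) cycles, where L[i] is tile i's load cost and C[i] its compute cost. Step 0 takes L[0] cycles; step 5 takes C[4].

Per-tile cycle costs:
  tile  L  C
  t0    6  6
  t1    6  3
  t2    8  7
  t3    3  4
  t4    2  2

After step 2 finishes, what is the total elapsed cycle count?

end_cycle[2] = 20

step 0: L[0]=6 → dur=6, Σ=6 | A=load:t0 B=idle [load-only]
step 1: L[1]=6 C[0]=6 → dur=6, Σ=12 | A=compute:t0 B=load:t1 [tied]
step 2: L[2]=8 C[1]=3 → dur=8, Σ=20 | A=load:t2 B=compute:t1 [load-bound]
step 3: L[3]=3 C[2]=7 → dur=7, Σ=27 | A=compute:t2 B=load:t3 [compute-bound]
step 4: L[4]=2 C[3]=4 → dur=4, Σ=31 | A=load:t4 B=compute:t3 [compute-bound]
step 5: C[4]=2 → dur=2, Σ=33 | A=compute:t4 B=idle [compute-only]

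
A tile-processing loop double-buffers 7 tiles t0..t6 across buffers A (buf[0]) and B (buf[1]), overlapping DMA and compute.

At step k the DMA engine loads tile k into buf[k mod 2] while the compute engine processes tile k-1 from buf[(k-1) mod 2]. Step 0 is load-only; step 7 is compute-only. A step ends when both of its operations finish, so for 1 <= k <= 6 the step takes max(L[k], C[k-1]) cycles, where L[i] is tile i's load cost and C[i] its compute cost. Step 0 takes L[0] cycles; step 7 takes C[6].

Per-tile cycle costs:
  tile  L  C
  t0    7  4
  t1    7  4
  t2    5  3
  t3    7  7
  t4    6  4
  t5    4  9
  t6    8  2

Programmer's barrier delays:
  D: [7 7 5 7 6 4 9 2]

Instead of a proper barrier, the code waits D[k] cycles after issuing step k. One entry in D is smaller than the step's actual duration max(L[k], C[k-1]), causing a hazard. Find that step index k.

hazard at step 4

[0] required=L[0]=7=7 vs D=7 ok
[1] required=max(L[1]=7,C[0]=4)=7 vs D=7 ok
[2] required=max(L[2]=5,C[1]=4)=5 vs D=5 ok
[3] required=max(L[3]=7,C[2]=3)=7 vs D=7 ok
[4] required=max(L[4]=6,C[3]=7)=7 vs D=6 SHORT
[5] required=max(L[5]=4,C[4]=4)=4 vs D=4 ok
[6] required=max(L[6]=8,C[5]=9)=9 vs D=9 ok
[7] required=C[6]=2=2 vs D=2 ok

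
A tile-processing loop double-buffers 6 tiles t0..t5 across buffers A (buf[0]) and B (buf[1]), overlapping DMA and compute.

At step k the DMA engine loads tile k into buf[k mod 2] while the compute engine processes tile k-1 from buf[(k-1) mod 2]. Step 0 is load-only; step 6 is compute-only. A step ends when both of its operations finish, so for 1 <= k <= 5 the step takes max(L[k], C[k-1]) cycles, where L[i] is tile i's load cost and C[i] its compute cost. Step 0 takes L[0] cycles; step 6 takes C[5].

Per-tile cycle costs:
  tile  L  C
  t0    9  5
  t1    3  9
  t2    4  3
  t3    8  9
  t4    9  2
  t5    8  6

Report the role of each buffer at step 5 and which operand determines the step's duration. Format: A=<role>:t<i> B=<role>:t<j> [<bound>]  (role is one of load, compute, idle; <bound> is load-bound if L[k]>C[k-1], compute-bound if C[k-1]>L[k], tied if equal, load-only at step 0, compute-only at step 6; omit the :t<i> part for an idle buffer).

step 5: A=compute:t4 B=load:t5 [load-bound]

k=0 load=t0/9c comp=- wait=9 total=9
k=1 load=t1/3c comp=t0/5c wait=5 total=14
k=2 load=t2/4c comp=t1/9c wait=9 total=23
k=3 load=t3/8c comp=t2/3c wait=8 total=31
k=4 load=t4/9c comp=t3/9c wait=9 total=40
k=5 load=t5/8c comp=t4/2c wait=8 total=48
k=6 load=- comp=t5/6c wait=6 total=54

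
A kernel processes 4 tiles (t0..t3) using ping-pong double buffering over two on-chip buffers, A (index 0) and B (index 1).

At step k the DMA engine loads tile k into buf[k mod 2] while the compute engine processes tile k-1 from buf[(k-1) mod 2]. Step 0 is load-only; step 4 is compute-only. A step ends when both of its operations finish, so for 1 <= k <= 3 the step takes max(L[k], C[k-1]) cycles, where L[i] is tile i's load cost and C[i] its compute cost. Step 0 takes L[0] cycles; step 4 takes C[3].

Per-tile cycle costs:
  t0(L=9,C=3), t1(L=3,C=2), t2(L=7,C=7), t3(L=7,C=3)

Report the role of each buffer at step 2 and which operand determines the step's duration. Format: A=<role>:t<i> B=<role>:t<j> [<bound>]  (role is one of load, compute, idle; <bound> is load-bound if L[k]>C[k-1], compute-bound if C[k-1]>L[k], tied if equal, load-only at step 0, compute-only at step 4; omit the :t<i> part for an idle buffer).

k=0 load=t0/9c comp=- wait=9 total=9
k=1 load=t1/3c comp=t0/3c wait=3 total=12
k=2 load=t2/7c comp=t1/2c wait=7 total=19
k=3 load=t3/7c comp=t2/7c wait=7 total=26
k=4 load=- comp=t3/3c wait=3 total=29

step 2: A=load:t2 B=compute:t1 [load-bound]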